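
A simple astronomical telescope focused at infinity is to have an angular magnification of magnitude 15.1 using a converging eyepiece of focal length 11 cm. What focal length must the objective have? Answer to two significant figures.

170 cm

|M| = f_obj/|f_eye|, so f_obj = |M| x |f_eye| = 15.1 x 11 = 166.100 cm.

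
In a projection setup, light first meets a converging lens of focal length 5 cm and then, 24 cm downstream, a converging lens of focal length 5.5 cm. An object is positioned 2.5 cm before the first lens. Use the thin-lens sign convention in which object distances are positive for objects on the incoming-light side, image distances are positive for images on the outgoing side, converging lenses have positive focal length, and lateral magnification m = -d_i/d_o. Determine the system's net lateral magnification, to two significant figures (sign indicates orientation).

-0.47

Applying the thin-lens equation to the first lens, 1/5 = 1/2.5 + 1/d_i1, which gives d_i1 = -5.000 cm.
Its lateral magnification is m_1 = -d_i1/d_o1 = -(-5.000)/2.5 = 2.0000.
The intermediate image is virtual, 5.000 cm to the left of lens 1, so d_o2 = L - d_i1 = 24 - (-5.000) = 29.000 cm.
Applying the thin-lens equation again with f_2 = 5.5 cm and d_o2 = 29.000 cm gives d_i2 = 6.787 cm.
m_2 = -(6.787)/(29.000) = -0.2340.
The system's lateral magnification is m_1 m_2 = (2.0000)(-0.2340) = -0.4681.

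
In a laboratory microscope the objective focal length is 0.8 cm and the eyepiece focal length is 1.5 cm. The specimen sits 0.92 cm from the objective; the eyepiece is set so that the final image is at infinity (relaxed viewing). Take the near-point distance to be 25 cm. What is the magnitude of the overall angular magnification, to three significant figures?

Objective: 1/d_i = 1/f_obj - 1/d_o = 1/0.8 - 1/0.92 = 0.16304 cm^-1, so d_i = 6.133 cm.
m_obj = -d_i/d_o = -6.133/0.92 = -6.667.
Eyepiece angular magnification (image at infinity): M_eye = D/f_e = 25/1.5 = 16.667.
Overall M = m_obj x M_eye = (-6.667)(16.667) = -111.11.
|M| = 111.11.

111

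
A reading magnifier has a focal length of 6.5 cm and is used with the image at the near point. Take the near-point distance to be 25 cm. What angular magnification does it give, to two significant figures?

M = 1 + D/f = 1 + 25/6.5 = 4.846.

4.8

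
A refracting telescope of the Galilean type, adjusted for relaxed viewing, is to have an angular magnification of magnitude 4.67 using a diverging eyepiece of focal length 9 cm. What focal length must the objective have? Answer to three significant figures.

|M| = f_obj/|f_eye|, so f_obj = |M| x |f_eye| = 4.67 x 9 = 42.030 cm.

42.0 cm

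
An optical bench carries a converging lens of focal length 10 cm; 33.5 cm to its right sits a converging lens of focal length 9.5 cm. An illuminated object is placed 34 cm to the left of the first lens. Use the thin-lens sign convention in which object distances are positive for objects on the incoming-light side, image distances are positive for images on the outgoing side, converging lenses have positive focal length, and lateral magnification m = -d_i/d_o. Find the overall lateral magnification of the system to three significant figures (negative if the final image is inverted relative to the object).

First lens: d_i1 = 1/(1/10 - 1/34) = 14.167 cm.
m_1 = -(14.167)/34 = -0.4167.
Object distance for lens 2: d_o2 = 33.5 - 14.167 = 19.333 cm.
Second lens: d_i2 = 1/(1/9.5 - 1/(19.333)) = 18.678 cm.
m_2 = -(18.678)/(19.333) = -0.9661.
Total m = m_1 x m_2 = (-0.4167)(-0.9661) = 0.4025.

0.403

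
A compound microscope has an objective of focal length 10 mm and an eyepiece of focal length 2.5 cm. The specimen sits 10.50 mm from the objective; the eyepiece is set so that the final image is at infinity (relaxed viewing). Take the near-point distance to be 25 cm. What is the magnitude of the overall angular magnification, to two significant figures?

200

Convert to cm: f_obj = 10 mm = 1 cm; d_o = 10.50 mm = 1.05 cm.
Objective: 1/d_i = 1/f_obj - 1/d_o = 1/1 - 1/1.05 = 0.04762 cm^-1, so d_i = 21.000 cm.
m_obj = -d_i/d_o = -21.000/1.05 = -20.000.
Eyepiece angular magnification (image at infinity): M_eye = D/f_e = 25/2.5 = 10.000.
Overall M = m_obj x M_eye = (-20.000)(10.000) = -200.00.
|M| = 200.00.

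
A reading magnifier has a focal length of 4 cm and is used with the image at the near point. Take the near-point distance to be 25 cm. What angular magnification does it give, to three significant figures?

M = 1 + D/f = 1 + 25/4 = 7.250.

7.25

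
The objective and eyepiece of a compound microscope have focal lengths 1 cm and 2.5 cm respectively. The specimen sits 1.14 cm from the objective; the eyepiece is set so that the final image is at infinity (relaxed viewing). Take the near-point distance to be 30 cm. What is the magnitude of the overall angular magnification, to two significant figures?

Objective: 1/d_i = 1/f_obj - 1/d_o = 1/1 - 1/1.14 = 0.12281 cm^-1, so d_i = 8.143 cm.
m_obj = -d_i/d_o = -8.143/1.14 = -7.143.
Eyepiece angular magnification (image at infinity): M_eye = D/f_e = 30/2.5 = 12.000.
Overall M = m_obj x M_eye = (-7.143)(12.000) = -85.71.
|M| = 85.71.

86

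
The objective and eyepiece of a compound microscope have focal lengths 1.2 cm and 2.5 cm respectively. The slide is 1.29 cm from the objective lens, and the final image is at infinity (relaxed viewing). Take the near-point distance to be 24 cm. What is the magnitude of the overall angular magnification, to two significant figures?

Objective: 1/d_i = 1/f_obj - 1/d_o = 1/1.2 - 1/1.29 = 0.05814 cm^-1, so d_i = 17.200 cm.
m_obj = -d_i/d_o = -17.200/1.29 = -13.333.
Eyepiece angular magnification (image at infinity): M_eye = D/f_e = 24/2.5 = 9.600.
Overall M = m_obj x M_eye = (-13.333)(9.600) = -128.00.
|M| = 128.00.

130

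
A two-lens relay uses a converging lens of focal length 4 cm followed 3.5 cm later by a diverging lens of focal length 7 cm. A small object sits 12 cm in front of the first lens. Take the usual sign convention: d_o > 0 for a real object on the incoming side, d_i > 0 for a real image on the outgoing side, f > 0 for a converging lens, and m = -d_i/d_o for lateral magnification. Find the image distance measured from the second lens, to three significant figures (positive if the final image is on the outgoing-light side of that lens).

First lens: d_i1 = 1/(1/4 - 1/12) = 6.000 cm.
This image would form 6.000 cm past lens 1, i.e. 2.500 cm beyond lens 2, so it is a virtual object for lens 2: d_o2 = 3.5 - 6.000 = -2.500 cm.
Second lens: d_i2 = 1/(1/(-7) - 1/(-2.500)) = 3.889 cm.

3.89 cm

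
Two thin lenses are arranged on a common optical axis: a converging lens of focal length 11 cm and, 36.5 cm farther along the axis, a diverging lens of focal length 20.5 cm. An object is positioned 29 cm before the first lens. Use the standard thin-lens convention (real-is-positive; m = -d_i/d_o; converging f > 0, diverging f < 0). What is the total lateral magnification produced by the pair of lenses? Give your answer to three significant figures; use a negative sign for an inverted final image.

Applying the thin-lens equation to the first lens, 1/11 = 1/29 + 1/d_i1, which gives d_i1 = 17.722 cm.
Its lateral magnification is m_1 = -d_i1/d_o1 = -(17.722)/29 = -0.6111.
That image sits 18.778 cm in front of the second lens, so d_o2 = 18.778 cm.
Applying the thin-lens equation again with f_2 = -20.5 cm and d_o2 = 18.778 cm gives d_i2 = -9.801 cm.
m_2 = -(-9.801)/(18.778) = 0.5219.
The system's lateral magnification is m_1 m_2 = (-0.6111)(0.5219) = -0.3190.

-0.319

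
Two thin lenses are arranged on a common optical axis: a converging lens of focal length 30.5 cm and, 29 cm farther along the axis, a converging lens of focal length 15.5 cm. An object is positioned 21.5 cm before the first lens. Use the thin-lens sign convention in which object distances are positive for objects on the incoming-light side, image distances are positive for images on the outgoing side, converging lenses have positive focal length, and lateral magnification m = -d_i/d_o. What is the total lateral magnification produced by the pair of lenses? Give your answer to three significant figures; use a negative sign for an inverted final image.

First lens: d_i1 = 1/(1/30.5 - 1/21.5) = -72.861 cm.
m_1 = -(-72.861)/21.5 = 3.3889.
The intermediate image is virtual, 72.861 cm to the left of lens 1, so d_o2 = L - d_i1 = 29 - (-72.861) = 101.861 cm.
Second lens: d_i2 = 1/(1/15.5 - 1/(101.861)) = 18.282 cm.
m_2 = -(18.282)/(101.861) = -0.1795.
Overall magnification: m = m_1 m_2 = -0.6082.

-0.608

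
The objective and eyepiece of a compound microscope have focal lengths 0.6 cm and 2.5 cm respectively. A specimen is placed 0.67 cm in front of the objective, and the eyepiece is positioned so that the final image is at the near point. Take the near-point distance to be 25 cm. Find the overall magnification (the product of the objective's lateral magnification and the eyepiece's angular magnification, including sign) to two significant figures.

Objective: 1/d_i = 1/f_obj - 1/d_o = 1/0.6 - 1/0.67 = 0.17413 cm^-1, so d_i = 5.743 cm.
m_obj = -d_i/d_o = -5.743/0.67 = -8.571.
Eyepiece angular magnification (image at near point): M_eye = 1 + D/f_e = 1 + 25/2.5 = 11.000.
Overall M = m_obj x M_eye = (-8.571)(11.000) = -94.29.

-94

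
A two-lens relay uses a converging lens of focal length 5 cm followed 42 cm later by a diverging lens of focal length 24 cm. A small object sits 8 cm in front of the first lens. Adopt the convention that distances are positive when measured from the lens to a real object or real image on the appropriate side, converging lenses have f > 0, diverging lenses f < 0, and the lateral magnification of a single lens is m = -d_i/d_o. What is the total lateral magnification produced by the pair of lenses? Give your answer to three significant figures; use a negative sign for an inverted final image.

-0.759

First lens: d_i1 = 1/(1/5 - 1/8) = 13.333 cm.
m_1 = -(13.333)/8 = -1.6667.
That image sits 28.667 cm in front of the second lens, so d_o2 = 28.667 cm.
Second lens: d_i2 = 1/(1/(-24) - 1/(28.667)) = -13.063 cm.
m_2 = -(-13.063)/(28.667) = 0.4557.
Total m = m_1 x m_2 = (-1.6667)(0.4557) = -0.7595.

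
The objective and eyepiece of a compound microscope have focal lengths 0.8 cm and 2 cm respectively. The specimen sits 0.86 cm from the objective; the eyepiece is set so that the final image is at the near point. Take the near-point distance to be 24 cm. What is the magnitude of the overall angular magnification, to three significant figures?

Objective: 1/d_i = 1/f_obj - 1/d_o = 1/0.8 - 1/0.86 = 0.08721 cm^-1, so d_i = 11.467 cm.
m_obj = -d_i/d_o = -11.467/0.86 = -13.333.
Eyepiece angular magnification (image at near point): M_eye = 1 + D/f_e = 1 + 24/2 = 13.000.
Overall M = m_obj x M_eye = (-13.333)(13.000) = -173.33.
|M| = 173.33.

173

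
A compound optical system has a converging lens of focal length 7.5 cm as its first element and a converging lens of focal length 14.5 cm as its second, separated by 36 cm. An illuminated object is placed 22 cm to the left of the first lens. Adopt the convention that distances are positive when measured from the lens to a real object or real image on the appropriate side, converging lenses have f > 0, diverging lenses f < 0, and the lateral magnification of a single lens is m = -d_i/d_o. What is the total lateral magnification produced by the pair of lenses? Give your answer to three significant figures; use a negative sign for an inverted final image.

Applying the thin-lens equation to the first lens, 1/7.5 = 1/22 + 1/d_i1, which gives d_i1 = 11.379 cm.
Its lateral magnification is m_1 = -d_i1/d_o1 = -(11.379)/22 = -0.5172.
Object distance for lens 2: d_o2 = 36 - 11.379 = 24.621 cm.
Applying the thin-lens equation again with f_2 = 14.5 cm and d_o2 = 24.621 cm gives d_i2 = 35.274 cm.
m_2 = -(35.274)/(24.621) = -1.4327.
The system's lateral magnification is m_1 m_2 = (-0.5172)(-1.4327) = 0.7411.

0.741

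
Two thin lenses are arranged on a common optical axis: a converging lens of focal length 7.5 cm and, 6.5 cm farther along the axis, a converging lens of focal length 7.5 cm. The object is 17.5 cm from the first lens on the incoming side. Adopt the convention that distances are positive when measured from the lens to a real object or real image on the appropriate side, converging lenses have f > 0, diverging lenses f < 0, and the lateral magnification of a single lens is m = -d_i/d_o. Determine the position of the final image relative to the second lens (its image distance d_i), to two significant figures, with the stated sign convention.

First lens: d_i1 = 1/(1/7.5 - 1/17.5) = 13.125 cm.
Since 13.125 cm > 6.5 cm, the first image lies past the second lens and serves as a virtual object: d_o2 = L - d_i1 = -6.625 cm.
Second lens: d_i2 = 1/(1/7.5 - 1/(-6.625)) = 3.518 cm.

3.5 cm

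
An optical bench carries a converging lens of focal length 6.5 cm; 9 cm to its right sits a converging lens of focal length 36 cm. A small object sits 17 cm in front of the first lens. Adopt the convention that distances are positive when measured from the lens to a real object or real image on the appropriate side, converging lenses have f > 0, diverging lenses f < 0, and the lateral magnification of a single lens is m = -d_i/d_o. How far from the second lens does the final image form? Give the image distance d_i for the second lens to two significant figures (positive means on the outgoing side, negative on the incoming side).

Applying the thin-lens equation to the first lens, 1/6.5 = 1/17 + 1/d_i1, which gives d_i1 = 10.524 cm.
Since 10.524 cm > 9 cm, the first image lies past the second lens and serves as a virtual object: d_o2 = L - d_i1 = -1.524 cm.
Applying the thin-lens equation again with f_2 = 36 cm and d_o2 = -1.524 cm gives d_i2 = 1.462 cm.

1.5 cm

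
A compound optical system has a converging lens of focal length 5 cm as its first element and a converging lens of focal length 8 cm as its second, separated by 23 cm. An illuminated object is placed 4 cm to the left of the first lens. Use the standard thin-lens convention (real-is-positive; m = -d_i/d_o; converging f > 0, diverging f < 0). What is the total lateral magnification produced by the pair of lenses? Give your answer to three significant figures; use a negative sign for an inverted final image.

Applying the thin-lens equation to the first lens, 1/5 = 1/4 + 1/d_i1, which gives d_i1 = -20.000 cm.
Its lateral magnification is m_1 = -d_i1/d_o1 = -(-20.000)/4 = 5.0000.
The intermediate image is virtual, 20.000 cm to the left of lens 1, so d_o2 = L - d_i1 = 23 - (-20.000) = 43.000 cm.
Applying the thin-lens equation again with f_2 = 8 cm and d_o2 = 43.000 cm gives d_i2 = 9.829 cm.
m_2 = -(9.829)/(43.000) = -0.2286.
Total m = m_1 x m_2 = (5.0000)(-0.2286) = -1.1429.

-1.14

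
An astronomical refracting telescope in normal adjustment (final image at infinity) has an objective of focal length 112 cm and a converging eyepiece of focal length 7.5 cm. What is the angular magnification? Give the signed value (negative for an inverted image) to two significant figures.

-15

M = -f_obj/f_eye = -112/(7.5) = -14.933.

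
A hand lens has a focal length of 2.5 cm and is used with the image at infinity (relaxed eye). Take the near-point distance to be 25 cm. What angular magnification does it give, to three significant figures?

M = D/f = 25/2.5 = 10.000.

10.0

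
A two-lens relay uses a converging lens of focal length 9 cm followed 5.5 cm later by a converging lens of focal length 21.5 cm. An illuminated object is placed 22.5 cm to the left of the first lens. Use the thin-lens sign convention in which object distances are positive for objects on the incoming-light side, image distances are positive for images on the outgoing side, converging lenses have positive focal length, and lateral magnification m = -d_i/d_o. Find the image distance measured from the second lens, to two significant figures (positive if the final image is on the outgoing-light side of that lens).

6.6 cm

Lens 1: 1/d_i1 = 1/f_1 - 1/d_o1 = 1/9 - 1/22.5 = 0.06667 cm^-1, so d_i1 = 15.000 cm.
Since 15.000 cm > 5.5 cm, the first image lies past the second lens and serves as a virtual object: d_o2 = L - d_i1 = -9.500 cm.
Lens 2: 1/d_i2 = 1/f_2 - 1/d_o2 = 1/21.5 - 1/(-9.500) = 0.15177 cm^-1, so d_i2 = 6.589 cm.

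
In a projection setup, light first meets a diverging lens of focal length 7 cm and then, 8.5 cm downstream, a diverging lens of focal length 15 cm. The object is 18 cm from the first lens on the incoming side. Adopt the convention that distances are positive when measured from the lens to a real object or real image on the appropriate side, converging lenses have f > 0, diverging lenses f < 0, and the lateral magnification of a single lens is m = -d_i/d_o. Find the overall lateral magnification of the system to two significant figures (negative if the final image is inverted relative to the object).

0.15

First lens: d_i1 = 1/(1/(-7) - 1/18) = -5.040 cm.
m_1 = -(-5.040)/18 = 0.2800.
The intermediate image is virtual, 5.040 cm to the left of lens 1, so d_o2 = L - d_i1 = 8.5 - (-5.040) = 13.540 cm.
Second lens: d_i2 = 1/(1/(-15) - 1/(13.540)) = -7.116 cm.
m_2 = -(-7.116)/(13.540) = 0.5256.
Overall magnification: m = m_1 m_2 = 0.1472.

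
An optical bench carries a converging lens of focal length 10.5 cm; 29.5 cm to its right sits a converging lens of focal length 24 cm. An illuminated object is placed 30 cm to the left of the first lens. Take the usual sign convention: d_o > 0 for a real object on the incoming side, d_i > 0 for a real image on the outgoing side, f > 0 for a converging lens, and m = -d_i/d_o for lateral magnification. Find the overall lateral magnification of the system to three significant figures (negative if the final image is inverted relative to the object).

-1.21

First lens: d_i1 = 1/(1/10.5 - 1/30) = 16.154 cm.
m_1 = -(16.154)/30 = -0.5385.
Object distance for lens 2: d_o2 = 29.5 - 16.154 = 13.346 cm.
Second lens: d_i2 = 1/(1/24 - 1/(13.346)) = -30.065 cm.
m_2 = -(-30.065)/(13.346) = 2.2527.
Overall magnification: m = m_1 m_2 = -1.2130.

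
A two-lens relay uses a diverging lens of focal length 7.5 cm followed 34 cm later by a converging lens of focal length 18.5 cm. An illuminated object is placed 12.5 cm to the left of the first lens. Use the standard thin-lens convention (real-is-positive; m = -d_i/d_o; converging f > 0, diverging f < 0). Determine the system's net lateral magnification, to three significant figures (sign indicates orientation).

First lens: d_i1 = 1/(1/(-7.5) - 1/12.5) = -4.688 cm.
m_1 = -(-4.688)/12.5 = 0.3750.
The intermediate image is virtual, 4.688 cm to the left of lens 1, so d_o2 = L - d_i1 = 34 - (-4.688) = 38.688 cm.
Second lens: d_i2 = 1/(1/18.5 - 1/(38.688)) = 35.454 cm.
m_2 = -(35.454)/(38.688) = -0.9164.
The system's lateral magnification is m_1 m_2 = (0.3750)(-0.9164) = -0.3437.

-0.344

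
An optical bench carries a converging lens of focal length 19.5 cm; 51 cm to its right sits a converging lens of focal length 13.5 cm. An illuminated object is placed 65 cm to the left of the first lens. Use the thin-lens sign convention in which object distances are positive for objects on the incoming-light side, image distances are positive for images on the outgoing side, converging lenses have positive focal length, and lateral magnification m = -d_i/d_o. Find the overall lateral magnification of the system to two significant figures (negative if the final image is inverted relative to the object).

0.60

Lens 1: 1/d_i1 = 1/f_1 - 1/d_o1 = 1/19.5 - 1/65 = 0.03590 cm^-1, so d_i1 = 27.857 cm.
m_1 = -(27.857)/65 = -0.4286.
That image sits 23.143 cm in front of the second lens, so d_o2 = 23.143 cm.
Lens 2: 1/d_i2 = 1/f_2 - 1/d_o2 = 1/13.5 - 1/(23.143) = 0.03086 cm^-1, so d_i2 = 32.400 cm.
m_2 = -(32.400)/(23.143) = -1.4000.
Total m = m_1 x m_2 = (-0.4286)(-1.4000) = 0.6000.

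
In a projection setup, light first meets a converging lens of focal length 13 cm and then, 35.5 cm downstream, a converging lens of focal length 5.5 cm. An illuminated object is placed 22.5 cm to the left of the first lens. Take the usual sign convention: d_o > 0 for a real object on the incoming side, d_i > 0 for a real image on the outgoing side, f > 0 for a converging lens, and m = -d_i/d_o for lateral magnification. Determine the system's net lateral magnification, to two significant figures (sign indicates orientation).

Lens 1: 1/d_i1 = 1/f_1 - 1/d_o1 = 1/13 - 1/22.5 = 0.03248 cm^-1, so d_i1 = 30.789 cm.
m_1 = -(30.789)/22.5 = -1.3684.
That image sits 4.711 cm in front of the second lens, so d_o2 = 4.711 cm.
Lens 2: 1/d_i2 = 1/f_2 - 1/d_o2 = 1/5.5 - 1/(4.711) = -0.03047 cm^-1, so d_i2 = -32.817 cm.
m_2 = -(-32.817)/(4.711) = 6.9667.
The system's lateral magnification is m_1 m_2 = (-1.3684)(6.9667) = -9.5333.

-9.5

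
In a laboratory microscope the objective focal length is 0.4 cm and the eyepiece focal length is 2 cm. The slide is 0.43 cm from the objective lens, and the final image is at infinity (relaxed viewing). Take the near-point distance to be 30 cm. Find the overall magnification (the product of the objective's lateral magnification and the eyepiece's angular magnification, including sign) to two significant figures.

-200

Objective: 1/d_i = 1/f_obj - 1/d_o = 1/0.4 - 1/0.43 = 0.17442 cm^-1, so d_i = 5.733 cm.
m_obj = -d_i/d_o = -5.733/0.43 = -13.333.
Eyepiece angular magnification (image at infinity): M_eye = D/f_e = 30/2 = 15.000.
Overall M = m_obj x M_eye = (-13.333)(15.000) = -200.00.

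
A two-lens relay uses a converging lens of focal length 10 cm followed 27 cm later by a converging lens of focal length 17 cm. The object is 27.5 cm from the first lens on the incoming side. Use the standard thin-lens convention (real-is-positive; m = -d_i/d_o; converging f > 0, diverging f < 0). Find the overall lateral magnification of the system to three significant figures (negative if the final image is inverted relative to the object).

-1.70

Applying the thin-lens equation to the first lens, 1/10 = 1/27.5 + 1/d_i1, which gives d_i1 = 15.714 cm.
Its lateral magnification is m_1 = -d_i1/d_o1 = -(15.714)/27.5 = -0.5714.
Object distance for lens 2: d_o2 = 27 - 15.714 = 11.286 cm.
Applying the thin-lens equation again with f_2 = 17 cm and d_o2 = 11.286 cm gives d_i2 = -33.575 cm.
m_2 = -(-33.575)/(11.286) = 2.9750.
Overall magnification: m = m_1 m_2 = -1.7000.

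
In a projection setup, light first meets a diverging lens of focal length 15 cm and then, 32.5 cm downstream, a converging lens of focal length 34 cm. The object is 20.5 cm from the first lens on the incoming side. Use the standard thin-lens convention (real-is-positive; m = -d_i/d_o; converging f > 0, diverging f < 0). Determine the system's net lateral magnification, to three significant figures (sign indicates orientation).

-2.01

Lens 1: 1/d_i1 = 1/f_1 - 1/d_o1 = 1/(-15) - 1/20.5 = -0.11545 cm^-1, so d_i1 = -8.662 cm.
m_1 = -(-8.662)/20.5 = 0.4225.
With d_i1 < 0 the first image is virtual and lies on the object side; the object distance for lens 2 is d_o2 = 32.5 - (-8.662) = 41.162 cm.
Lens 2: 1/d_i2 = 1/f_2 - 1/d_o2 = 1/34 - 1/(41.162) = 0.00512 cm^-1, so d_i2 = 195.408 cm.
m_2 = -(195.408)/(41.162) = -4.7473.
The system's lateral magnification is m_1 m_2 = (0.4225)(-4.7473) = -2.0059.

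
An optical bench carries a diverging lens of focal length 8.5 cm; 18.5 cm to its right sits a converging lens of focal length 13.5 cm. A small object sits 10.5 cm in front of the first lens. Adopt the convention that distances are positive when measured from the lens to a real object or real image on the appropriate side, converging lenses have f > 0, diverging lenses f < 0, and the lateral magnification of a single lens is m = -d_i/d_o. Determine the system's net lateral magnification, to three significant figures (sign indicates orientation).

-0.623

Lens 1: 1/d_i1 = 1/f_1 - 1/d_o1 = 1/(-8.5) - 1/10.5 = -0.21289 cm^-1, so d_i1 = -4.697 cm.
m_1 = -(-4.697)/10.5 = 0.4474.
The intermediate image is virtual, 4.697 cm to the left of lens 1, so d_o2 = L - d_i1 = 18.5 - (-4.697) = 23.197 cm.
Lens 2: 1/d_i2 = 1/f_2 - 1/d_o2 = 1/13.5 - 1/(23.197) = 0.03097 cm^-1, so d_i2 = 32.294 cm.
m_2 = -(32.294)/(23.197) = -1.3921.
Overall magnification: m = m_1 m_2 = -0.6228.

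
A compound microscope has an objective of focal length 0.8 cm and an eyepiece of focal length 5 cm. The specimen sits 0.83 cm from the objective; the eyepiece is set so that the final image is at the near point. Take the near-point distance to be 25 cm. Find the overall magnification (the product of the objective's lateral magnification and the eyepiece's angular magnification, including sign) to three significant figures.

-160

Objective: 1/d_i = 1/f_obj - 1/d_o = 1/0.8 - 1/0.83 = 0.04518 cm^-1, so d_i = 22.133 cm.
m_obj = -d_i/d_o = -22.133/0.83 = -26.667.
Eyepiece angular magnification (image at near point): M_eye = 1 + D/f_e = 1 + 25/5 = 6.000.
Overall M = m_obj x M_eye = (-26.667)(6.000) = -160.00.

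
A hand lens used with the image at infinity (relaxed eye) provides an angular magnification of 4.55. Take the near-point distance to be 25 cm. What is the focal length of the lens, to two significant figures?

5.5 cm

For the image at infinity, M = D/f.
f = D/M = 25/4.55 = 5.495 cm.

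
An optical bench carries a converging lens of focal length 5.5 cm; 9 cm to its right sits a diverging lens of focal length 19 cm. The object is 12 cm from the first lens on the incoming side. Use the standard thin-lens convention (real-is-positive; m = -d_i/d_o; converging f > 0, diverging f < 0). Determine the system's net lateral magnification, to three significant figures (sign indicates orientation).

-0.901

Lens 1: 1/d_i1 = 1/f_1 - 1/d_o1 = 1/5.5 - 1/12 = 0.09848 cm^-1, so d_i1 = 10.154 cm.
m_1 = -(10.154)/12 = -0.8462.
Since 10.154 cm > 9 cm, the first image lies past the second lens and serves as a virtual object: d_o2 = L - d_i1 = -1.154 cm.
Lens 2: 1/d_i2 = 1/f_2 - 1/d_o2 = 1/(-19) - 1/(-1.154) = 0.81404 cm^-1, so d_i2 = 1.228 cm.
m_2 = -(1.228)/(-1.154) = 1.0647.
Total m = m_1 x m_2 = (-0.8462)(1.0647) = -0.9009.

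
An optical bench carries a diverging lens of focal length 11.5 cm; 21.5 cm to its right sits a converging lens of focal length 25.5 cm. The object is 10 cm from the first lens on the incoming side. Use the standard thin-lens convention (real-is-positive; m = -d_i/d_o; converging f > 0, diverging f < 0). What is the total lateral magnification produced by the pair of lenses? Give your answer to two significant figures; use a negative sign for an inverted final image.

-10

Applying the thin-lens equation to the first lens, 1/(-11.5) = 1/10 + 1/d_i1, which gives d_i1 = -5.349 cm.
Its lateral magnification is m_1 = -d_i1/d_o1 = -(-5.349)/10 = 0.5349.
With d_i1 < 0 the first image is virtual and lies on the object side; the object distance for lens 2 is d_o2 = 21.5 - (-5.349) = 26.849 cm.
Applying the thin-lens equation again with f_2 = 25.5 cm and d_o2 = 26.849 cm gives d_i2 = 507.582 cm.
m_2 = -(507.582)/(26.849) = -18.9052.
Total m = m_1 x m_2 = (0.5349)(-18.9052) = -10.1121.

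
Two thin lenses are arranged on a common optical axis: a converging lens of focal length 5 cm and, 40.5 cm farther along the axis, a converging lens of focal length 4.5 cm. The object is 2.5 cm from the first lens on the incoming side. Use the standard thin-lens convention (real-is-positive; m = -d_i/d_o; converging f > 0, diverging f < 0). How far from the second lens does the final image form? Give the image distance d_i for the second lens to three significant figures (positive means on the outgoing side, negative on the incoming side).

4.99 cm

Lens 1: 1/d_i1 = 1/f_1 - 1/d_o1 = 1/5 - 1/2.5 = -0.20000 cm^-1, so d_i1 = -5.000 cm.
The intermediate image is virtual, 5.000 cm to the left of lens 1, so d_o2 = L - d_i1 = 40.5 - (-5.000) = 45.500 cm.
Lens 2: 1/d_i2 = 1/f_2 - 1/d_o2 = 1/4.5 - 1/(45.500) = 0.20024 cm^-1, so d_i2 = 4.994 cm.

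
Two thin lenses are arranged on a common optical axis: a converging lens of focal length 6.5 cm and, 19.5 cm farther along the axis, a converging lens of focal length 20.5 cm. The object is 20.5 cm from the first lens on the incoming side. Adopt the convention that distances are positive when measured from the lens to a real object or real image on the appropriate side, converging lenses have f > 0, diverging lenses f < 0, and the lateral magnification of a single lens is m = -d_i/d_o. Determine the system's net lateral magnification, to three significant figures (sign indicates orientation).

First lens: d_i1 = 1/(1/6.5 - 1/20.5) = 9.518 cm.
m_1 = -(9.518)/20.5 = -0.4643.
Object distance for lens 2: d_o2 = 19.5 - 9.518 = 9.982 cm.
Second lens: d_i2 = 1/(1/20.5 - 1/(9.982)) = -19.456 cm.
m_2 = -(-19.456)/(9.982) = 1.9491.
Total m = m_1 x m_2 = (-0.4643)(1.9491) = -0.9049.

-0.905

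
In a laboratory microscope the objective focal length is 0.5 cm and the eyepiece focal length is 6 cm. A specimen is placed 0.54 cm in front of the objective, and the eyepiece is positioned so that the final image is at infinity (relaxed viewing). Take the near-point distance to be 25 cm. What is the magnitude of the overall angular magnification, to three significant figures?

Objective: 1/d_i = 1/f_obj - 1/d_o = 1/0.5 - 1/0.54 = 0.14815 cm^-1, so d_i = 6.750 cm.
m_obj = -d_i/d_o = -6.750/0.54 = -12.500.
Eyepiece angular magnification (image at infinity): M_eye = D/f_e = 25/6 = 4.167.
Overall M = m_obj x M_eye = (-12.500)(4.167) = -52.08.
|M| = 52.08.

52.1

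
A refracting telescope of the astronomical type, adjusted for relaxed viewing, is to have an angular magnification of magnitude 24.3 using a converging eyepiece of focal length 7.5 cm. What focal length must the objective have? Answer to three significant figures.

182 cm

|M| = f_obj/|f_eye|, so f_obj = |M| x |f_eye| = 24.3 x 7.5 = 182.250 cm.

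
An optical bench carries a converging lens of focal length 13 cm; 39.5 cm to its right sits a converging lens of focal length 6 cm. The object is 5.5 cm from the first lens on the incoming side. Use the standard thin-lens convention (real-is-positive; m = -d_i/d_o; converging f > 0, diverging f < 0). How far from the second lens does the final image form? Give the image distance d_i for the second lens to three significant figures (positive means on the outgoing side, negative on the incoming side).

Applying the thin-lens equation to the first lens, 1/13 = 1/5.5 + 1/d_i1, which gives d_i1 = -9.533 cm.
The intermediate image is virtual, 9.533 cm to the left of lens 1, so d_o2 = L - d_i1 = 39.5 - (-9.533) = 49.033 cm.
Applying the thin-lens equation again with f_2 = 6 cm and d_o2 = 49.033 cm gives d_i2 = 6.837 cm.

6.84 cm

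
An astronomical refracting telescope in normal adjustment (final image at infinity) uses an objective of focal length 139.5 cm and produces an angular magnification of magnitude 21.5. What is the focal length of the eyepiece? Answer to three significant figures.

6.49 cm

|M| = f_obj/f_eye, so f_eye = f_obj/|M| = 139.5/21.5 = 6.488 cm.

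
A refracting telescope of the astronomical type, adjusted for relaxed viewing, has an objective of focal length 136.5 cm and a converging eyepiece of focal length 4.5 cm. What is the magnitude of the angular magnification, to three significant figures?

|M| = f_obj/|f_eye| = 136.5/4.5 = 30.333.

30.3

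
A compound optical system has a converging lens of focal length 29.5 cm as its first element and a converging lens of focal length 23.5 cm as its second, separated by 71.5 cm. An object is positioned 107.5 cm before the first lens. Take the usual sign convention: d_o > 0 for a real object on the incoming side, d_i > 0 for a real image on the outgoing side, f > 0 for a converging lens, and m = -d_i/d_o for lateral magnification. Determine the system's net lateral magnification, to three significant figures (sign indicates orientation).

1.21

First lens: d_i1 = 1/(1/29.5 - 1/107.5) = 40.657 cm.
m_1 = -(40.657)/107.5 = -0.3782.
Object distance for lens 2: d_o2 = 71.5 - 40.657 = 30.843 cm.
Second lens: d_i2 = 1/(1/23.5 - 1/(30.843)) = 98.708 cm.
m_2 = -(98.708)/(30.843) = -3.2003.
Overall magnification: m = m_1 m_2 = 1.2104.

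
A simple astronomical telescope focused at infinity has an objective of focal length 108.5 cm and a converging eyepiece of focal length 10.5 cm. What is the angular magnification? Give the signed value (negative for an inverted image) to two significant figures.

-10

M = -f_obj/f_eye = -108.5/(10.5) = -10.333.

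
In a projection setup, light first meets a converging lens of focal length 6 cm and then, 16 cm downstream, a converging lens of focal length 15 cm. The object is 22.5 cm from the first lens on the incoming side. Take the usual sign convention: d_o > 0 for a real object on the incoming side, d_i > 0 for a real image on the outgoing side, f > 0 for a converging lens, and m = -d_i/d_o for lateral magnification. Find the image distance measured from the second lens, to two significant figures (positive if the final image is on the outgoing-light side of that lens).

Applying the thin-lens equation to the first lens, 1/6 = 1/22.5 + 1/d_i1, which gives d_i1 = 8.182 cm.
The intermediate image is 8.182 cm to the right of lens 1, so d_o2 = L - d_i1 = 16 - 8.182 = 7.818 cm.
Applying the thin-lens equation again with f_2 = 15 cm and d_o2 = 7.818 cm gives d_i2 = -16.329 cm.

-16 cm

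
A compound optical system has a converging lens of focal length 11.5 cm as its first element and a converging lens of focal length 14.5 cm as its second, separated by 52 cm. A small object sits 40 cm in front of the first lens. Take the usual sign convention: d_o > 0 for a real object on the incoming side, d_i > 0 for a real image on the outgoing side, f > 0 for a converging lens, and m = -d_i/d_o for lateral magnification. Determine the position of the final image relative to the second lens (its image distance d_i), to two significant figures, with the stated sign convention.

24 cm

Lens 1: 1/d_i1 = 1/f_1 - 1/d_o1 = 1/11.5 - 1/40 = 0.06196 cm^-1, so d_i1 = 16.140 cm.
That image sits 35.860 cm in front of the second lens, so d_o2 = 35.860 cm.
Lens 2: 1/d_i2 = 1/f_2 - 1/d_o2 = 1/14.5 - 1/(35.860) = 0.04108 cm^-1, so d_i2 = 24.343 cm.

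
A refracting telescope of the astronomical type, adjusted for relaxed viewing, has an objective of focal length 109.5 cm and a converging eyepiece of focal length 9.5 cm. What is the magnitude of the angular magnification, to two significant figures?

12

|M| = f_obj/|f_eye| = 109.5/9.5 = 11.526.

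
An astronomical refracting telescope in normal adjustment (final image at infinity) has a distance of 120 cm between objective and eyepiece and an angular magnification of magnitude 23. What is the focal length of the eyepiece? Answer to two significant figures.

5.0 cm

In normal adjustment the tube length equals f_obj + f_eye and |M| = f_obj/f_eye.
So f_obj = 23 f_eye and 23 f_eye + f_eye = 120 cm, giving f_eye = 120/24 = 5.000 cm and f_obj = 115.000 cm.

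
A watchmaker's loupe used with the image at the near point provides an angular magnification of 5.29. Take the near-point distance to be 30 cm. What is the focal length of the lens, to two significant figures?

For the image at the near point, M = 1 + D/f.
f = D/(M - 1) = 30/(5.29 - 1) = 6.993 cm.

7.0 cm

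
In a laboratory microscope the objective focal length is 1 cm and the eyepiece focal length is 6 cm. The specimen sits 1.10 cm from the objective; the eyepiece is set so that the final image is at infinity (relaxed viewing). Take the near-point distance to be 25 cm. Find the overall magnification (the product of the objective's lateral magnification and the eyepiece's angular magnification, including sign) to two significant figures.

-42

Objective: 1/d_i = 1/f_obj - 1/d_o = 1/1 - 1/1.10 = 0.09091 cm^-1, so d_i = 11.000 cm.
m_obj = -d_i/d_o = -11.000/1.10 = -10.000.
Eyepiece angular magnification (image at infinity): M_eye = D/f_e = 25/6 = 4.167.
Overall M = m_obj x M_eye = (-10.000)(4.167) = -41.67.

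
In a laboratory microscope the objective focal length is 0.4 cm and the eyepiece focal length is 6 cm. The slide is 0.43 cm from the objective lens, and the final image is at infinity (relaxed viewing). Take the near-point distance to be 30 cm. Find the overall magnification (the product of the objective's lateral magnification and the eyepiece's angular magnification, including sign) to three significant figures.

Objective: 1/d_i = 1/f_obj - 1/d_o = 1/0.4 - 1/0.43 = 0.17442 cm^-1, so d_i = 5.733 cm.
m_obj = -d_i/d_o = -5.733/0.43 = -13.333.
Eyepiece angular magnification (image at infinity): M_eye = D/f_e = 30/6 = 5.000.
Overall M = m_obj x M_eye = (-13.333)(5.000) = -66.67.

-66.7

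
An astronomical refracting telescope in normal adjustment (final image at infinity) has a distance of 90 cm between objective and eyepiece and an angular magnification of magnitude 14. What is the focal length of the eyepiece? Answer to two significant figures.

In normal adjustment the tube length equals f_obj + f_eye and |M| = f_obj/f_eye.
So f_obj = 14 f_eye and 14 f_eye + f_eye = 90 cm, giving f_eye = 90/15 = 6.000 cm and f_obj = 84.000 cm.

6.0 cm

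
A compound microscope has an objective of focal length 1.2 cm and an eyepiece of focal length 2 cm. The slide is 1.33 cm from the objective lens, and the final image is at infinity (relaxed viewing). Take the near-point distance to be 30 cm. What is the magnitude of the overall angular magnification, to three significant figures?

138

Objective: 1/d_i = 1/f_obj - 1/d_o = 1/1.2 - 1/1.33 = 0.08145 cm^-1, so d_i = 12.277 cm.
m_obj = -d_i/d_o = -12.277/1.33 = -9.231.
Eyepiece angular magnification (image at infinity): M_eye = D/f_e = 30/2 = 15.000.
Overall M = m_obj x M_eye = (-9.231)(15.000) = -138.46.
|M| = 138.46.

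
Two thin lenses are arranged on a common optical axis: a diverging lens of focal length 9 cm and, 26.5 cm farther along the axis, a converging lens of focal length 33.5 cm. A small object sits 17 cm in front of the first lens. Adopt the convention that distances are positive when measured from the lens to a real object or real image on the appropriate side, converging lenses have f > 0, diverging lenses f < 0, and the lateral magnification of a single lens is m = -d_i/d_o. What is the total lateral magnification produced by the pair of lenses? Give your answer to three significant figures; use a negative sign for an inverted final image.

10.4

First lens: d_i1 = 1/(1/(-9) - 1/17) = -5.885 cm.
m_1 = -(-5.885)/17 = 0.3462.
The intermediate image is virtual, 5.885 cm to the left of lens 1, so d_o2 = L - d_i1 = 26.5 - (-5.885) = 32.385 cm.
Second lens: d_i2 = 1/(1/33.5 - 1/(32.385)) = -972.655 cm.
m_2 = -(-972.655)/(32.385) = 30.0345.
Total m = m_1 x m_2 = (0.3462)(30.0345) = 10.3966.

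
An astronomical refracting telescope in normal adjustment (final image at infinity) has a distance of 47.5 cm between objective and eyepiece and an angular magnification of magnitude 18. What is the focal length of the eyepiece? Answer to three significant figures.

In normal adjustment the tube length equals f_obj + f_eye and |M| = f_obj/f_eye.
So f_obj = 18 f_eye and 18 f_eye + f_eye = 47.5 cm, giving f_eye = 47.5/19 = 2.500 cm and f_obj = 45.000 cm.

2.50 cm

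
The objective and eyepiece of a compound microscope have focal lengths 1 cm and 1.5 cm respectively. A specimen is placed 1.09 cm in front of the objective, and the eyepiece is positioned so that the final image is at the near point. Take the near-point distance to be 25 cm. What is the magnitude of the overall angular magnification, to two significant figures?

Objective: 1/d_i = 1/f_obj - 1/d_o = 1/1 - 1/1.09 = 0.08257 cm^-1, so d_i = 12.111 cm.
m_obj = -d_i/d_o = -12.111/1.09 = -11.111.
Eyepiece angular magnification (image at near point): M_eye = 1 + D/f_e = 1 + 25/1.5 = 17.667.
Overall M = m_obj x M_eye = (-11.111)(17.667) = -196.30.
|M| = 196.30.

200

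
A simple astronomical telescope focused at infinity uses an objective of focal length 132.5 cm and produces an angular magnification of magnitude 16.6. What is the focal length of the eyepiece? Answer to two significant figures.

8.0 cm

|M| = f_obj/f_eye, so f_eye = f_obj/|M| = 132.5/16.6 = 7.982 cm.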